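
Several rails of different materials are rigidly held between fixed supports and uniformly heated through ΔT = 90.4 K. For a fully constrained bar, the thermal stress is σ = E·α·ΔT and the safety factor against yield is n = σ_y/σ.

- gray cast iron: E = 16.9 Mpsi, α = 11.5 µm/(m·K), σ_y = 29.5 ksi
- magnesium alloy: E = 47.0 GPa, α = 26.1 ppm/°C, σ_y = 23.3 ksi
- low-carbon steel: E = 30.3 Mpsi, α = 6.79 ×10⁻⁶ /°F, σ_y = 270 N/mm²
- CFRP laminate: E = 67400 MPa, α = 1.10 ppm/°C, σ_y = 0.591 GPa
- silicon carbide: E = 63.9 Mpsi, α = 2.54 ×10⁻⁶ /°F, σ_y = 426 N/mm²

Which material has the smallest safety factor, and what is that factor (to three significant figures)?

Converting E to GPa, α to ×10⁻⁶/K, σ_y to MPa, then σ and n for each:
  gray cast iron: E = 116.5, α = 11.5, σ_y = 203.4 → σ = 121 MPa, n = 1.68
  magnesium alloy: E = 47.00, α = 26.1, σ_y = 160.6 → σ = 111 MPa, n = 1.45
  low-carbon steel: E = 208.9, α = 12.2, σ_y = 270.0 → σ = 231 MPa, n = 1.17
  CFRP laminate: E = 67.40, α = 1.10, σ_y = 591.0 → σ = 6.70 MPa, n = 88.2
  silicon carbide: E = 440.6, α = 4.57, σ_y = 426.0 → σ = 182 MPa, n = 2.34
The minimum is low-carbon steel at n = 1.17.

low-carbon steel, n = 1.17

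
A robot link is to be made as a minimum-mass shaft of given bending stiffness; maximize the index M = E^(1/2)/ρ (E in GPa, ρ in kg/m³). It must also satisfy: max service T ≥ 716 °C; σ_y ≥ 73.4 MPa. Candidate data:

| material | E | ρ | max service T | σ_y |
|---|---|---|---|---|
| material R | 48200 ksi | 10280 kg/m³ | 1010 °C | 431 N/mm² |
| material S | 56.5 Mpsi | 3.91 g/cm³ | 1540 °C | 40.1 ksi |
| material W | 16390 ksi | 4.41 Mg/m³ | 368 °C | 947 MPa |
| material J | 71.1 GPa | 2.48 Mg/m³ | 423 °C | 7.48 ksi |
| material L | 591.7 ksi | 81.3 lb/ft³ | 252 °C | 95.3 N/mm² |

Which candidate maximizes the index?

material S

Screen on constraints: max service T ≥ 716 °C; σ_y ≥ 73.4 MPa. Survivors: material R, material S.
Putting every candidate on a common basis:
  material R: E = 332.3 GPa, ρ = 10280 kg/m³
  material S: E = 389.6 GPa, ρ = 3910 kg/m³
  material S: M = 5.05×10⁻³
  material R: M = 1.77×10⁻³
Material S ranks first.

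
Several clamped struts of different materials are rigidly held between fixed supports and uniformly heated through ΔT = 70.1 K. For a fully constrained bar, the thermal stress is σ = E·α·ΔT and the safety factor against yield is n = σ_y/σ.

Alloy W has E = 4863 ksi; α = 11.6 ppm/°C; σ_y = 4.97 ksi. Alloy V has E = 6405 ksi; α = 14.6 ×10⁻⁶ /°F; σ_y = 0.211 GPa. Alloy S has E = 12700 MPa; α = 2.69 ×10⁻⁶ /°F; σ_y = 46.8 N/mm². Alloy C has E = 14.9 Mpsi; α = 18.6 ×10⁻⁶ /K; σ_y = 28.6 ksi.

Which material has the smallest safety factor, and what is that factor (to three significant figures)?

alloy W, n = 1.26

Per material, after unit conversion:
  alloy W: E = 33.53, α = 11.6, σ_y = 34.27 → σ = 27.3 MPa, n = 1.26
  alloy V: E = 44.16, α = 26.3, σ_y = 211.0 → σ = 81.4 MPa, n = 2.59
  alloy S: E = 12.70, α = 4.84, σ_y = 46.80 → σ = 4.31 MPa, n = 10.9
  alloy C: E = 102.7, α = 18.6, σ_y = 197.2 → σ = 134 MPa, n = 1.47
Smallest n: alloy W with n = 1.26.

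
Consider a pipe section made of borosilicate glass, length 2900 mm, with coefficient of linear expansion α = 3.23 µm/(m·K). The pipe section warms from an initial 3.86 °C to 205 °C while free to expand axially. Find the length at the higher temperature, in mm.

ΔT = 205 − 3.86 = 201.1 K.
ΔL = α·L₀·ΔT = 3.23×10⁻⁶ × 2900 mm × 201.1 K = 1.88 mm.
L = L₀ + ΔL = 2900 + 1.88 = 2901.9 mm.

2901.9 mm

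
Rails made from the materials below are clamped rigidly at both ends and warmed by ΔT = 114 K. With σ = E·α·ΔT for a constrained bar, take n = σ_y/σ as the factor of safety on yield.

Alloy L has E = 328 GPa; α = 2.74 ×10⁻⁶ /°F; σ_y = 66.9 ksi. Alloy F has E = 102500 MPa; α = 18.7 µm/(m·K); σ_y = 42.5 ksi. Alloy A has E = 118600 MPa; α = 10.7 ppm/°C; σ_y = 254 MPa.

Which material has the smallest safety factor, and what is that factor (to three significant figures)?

alloy F, n = 1.34

With everything in SI (GPa, ×10⁻⁶/K, MPa):
  alloy L: E = 328.0, α = 4.93, σ_y = 461.3 → σ = 184 MPa, n = 2.50
  alloy F: E = 102.5, α = 18.7, σ_y = 293.0 → σ = 219 MPa, n = 1.34
  alloy A: E = 118.6, α = 10.7, σ_y = 254.0 → σ = 145 MPa, n = 1.76
Smallest n: alloy F with n = 1.34.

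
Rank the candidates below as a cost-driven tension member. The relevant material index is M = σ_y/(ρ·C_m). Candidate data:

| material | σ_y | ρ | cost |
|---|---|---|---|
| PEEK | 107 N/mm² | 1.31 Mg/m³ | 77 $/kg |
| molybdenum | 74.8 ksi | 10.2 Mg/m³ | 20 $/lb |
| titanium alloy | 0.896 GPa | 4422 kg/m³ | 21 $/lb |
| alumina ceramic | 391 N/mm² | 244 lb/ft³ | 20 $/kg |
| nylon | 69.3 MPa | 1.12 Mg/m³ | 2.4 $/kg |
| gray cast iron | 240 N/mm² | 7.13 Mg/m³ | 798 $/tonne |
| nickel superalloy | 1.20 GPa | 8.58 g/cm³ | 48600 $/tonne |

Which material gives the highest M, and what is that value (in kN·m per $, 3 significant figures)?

Normalizing units and computing the index:
  PEEK: σ_y = 107.0 MPa, ρ = 1310 kg/m³, cost = 77.00 $/kg
  molybdenum: σ_y = 515.7 MPa, ρ = 10200 kg/m³, cost = 44.09 $/kg
  titanium alloy: σ_y = 896.0 MPa, ρ = 4422 kg/m³, cost = 46.30 $/kg
  alumina ceramic: σ_y = 391.0 MPa, ρ = 3909 kg/m³, cost = 20.00 $/kg
  nylon: σ_y = 69.30 MPa, ρ = 1120 kg/m³, cost = 2.400 $/kg
  gray cast iron: σ_y = 240.0 MPa, ρ = 7130 kg/m³, cost = 0.7980 $/kg
  nickel superalloy: σ_y = 1200 MPa, ρ = 8580 kg/m³, cost = 48.60 $/kg
  gray cast iron: M = 42.2 kN·m per $
  nylon: M = 25.8 kN·m per $
  alumina ceramic: M = 5.00 kN·m per $
  titanium alloy: M = 4.38 kN·m per $
  nickel superalloy: M = 2.88 kN·m per $
  molybdenum: M = 1.15 kN·m per $
  PEEK: M = 1.06 kN·m per $
The maximum is for gray cast iron.

gray cast iron, M = 42.2 kN·m per $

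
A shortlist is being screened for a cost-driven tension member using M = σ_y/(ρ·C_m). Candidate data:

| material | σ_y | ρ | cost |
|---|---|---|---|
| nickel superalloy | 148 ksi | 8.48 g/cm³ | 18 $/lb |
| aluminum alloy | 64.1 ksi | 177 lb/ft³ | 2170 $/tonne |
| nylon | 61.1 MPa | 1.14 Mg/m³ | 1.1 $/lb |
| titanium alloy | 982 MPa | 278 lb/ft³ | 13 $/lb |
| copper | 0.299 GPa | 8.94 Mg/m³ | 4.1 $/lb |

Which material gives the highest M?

Putting every candidate on a common basis:
  nickel superalloy: σ_y = 1020 MPa, ρ = 8480 kg/m³, cost = 39.68 $/kg
  aluminum alloy: σ_y = 442.0 MPa, ρ = 2835 kg/m³, cost = 2.170 $/kg
  nylon: σ_y = 61.10 MPa, ρ = 1140 kg/m³, cost = 2.425 $/kg
  titanium alloy: σ_y = 982.0 MPa, ρ = 4453 kg/m³, cost = 28.66 $/kg
  copper: σ_y = 299.0 MPa, ρ = 8940 kg/m³, cost = 9.039 $/kg
  aluminum alloy: M = 71.8 kN·m per $
  nylon: M = 22.1 kN·m per $
  titanium alloy: M = 7.69 kN·m per $
  copper: M = 3.70 kN·m per $
  nickel superalloy: M = 3.03 kN·m per $
Highest index: aluminum alloy.

aluminum alloy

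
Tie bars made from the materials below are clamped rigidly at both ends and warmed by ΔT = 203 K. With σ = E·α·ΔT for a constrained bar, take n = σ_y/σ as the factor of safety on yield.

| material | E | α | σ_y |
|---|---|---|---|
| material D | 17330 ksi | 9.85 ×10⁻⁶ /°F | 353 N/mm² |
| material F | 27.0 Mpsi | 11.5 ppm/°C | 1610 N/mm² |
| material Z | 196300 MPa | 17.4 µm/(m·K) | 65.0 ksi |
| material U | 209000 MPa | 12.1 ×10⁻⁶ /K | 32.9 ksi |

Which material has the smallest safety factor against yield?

With everything in SI (GPa, ×10⁻⁶/K, MPa):
  material D: E = 119.5, α = 17.7, σ_y = 353.0 → σ = 430 MPa, n = 0.821
  material F: E = 186.2, α = 11.5, σ_y = 1610 → σ = 435 MPa, n = 3.70
  material Z: E = 196.3, α = 17.4, σ_y = 448.2 → σ = 693 MPa, n = 0.646
  material U: E = 209.0, α = 12.1, σ_y = 226.8 → σ = 513 MPa, n = 0.442
The minimum is material U at n = 0.442.

material U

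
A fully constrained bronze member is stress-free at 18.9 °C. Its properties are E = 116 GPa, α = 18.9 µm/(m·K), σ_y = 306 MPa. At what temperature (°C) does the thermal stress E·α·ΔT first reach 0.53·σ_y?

92.9 °C

E·α·ΔT = 162.2 MPa ⇒ ΔT = 162.2 / (116.0×10³ × 18.9×10⁻⁶) = 73.97 K.
T = 18.9 + 73.97 = 92.87 °C.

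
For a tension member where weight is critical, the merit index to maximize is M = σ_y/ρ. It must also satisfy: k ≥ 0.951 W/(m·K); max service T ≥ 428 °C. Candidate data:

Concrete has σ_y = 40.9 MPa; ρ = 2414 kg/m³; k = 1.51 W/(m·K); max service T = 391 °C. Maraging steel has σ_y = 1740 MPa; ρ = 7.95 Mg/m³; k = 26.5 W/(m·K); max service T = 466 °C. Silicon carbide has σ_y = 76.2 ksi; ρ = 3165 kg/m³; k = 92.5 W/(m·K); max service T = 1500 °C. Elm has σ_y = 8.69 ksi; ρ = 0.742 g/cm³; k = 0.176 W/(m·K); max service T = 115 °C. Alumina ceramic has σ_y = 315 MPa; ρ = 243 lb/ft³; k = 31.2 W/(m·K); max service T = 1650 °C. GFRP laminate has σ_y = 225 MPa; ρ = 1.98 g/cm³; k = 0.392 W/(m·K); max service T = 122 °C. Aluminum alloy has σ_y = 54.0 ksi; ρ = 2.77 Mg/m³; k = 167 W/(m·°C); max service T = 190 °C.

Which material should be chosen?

Screen on constraints: k ≥ 0.951 W/(m·K); max service T ≥ 428 °C. Survivors: maraging steel, silicon carbide, alumina ceramic.
After converting to SI:
  maraging steel: σ_y = 1740 MPa, ρ = 7950 kg/m³
  silicon carbide: σ_y = 525.4 MPa, ρ = 3165 kg/m³
  alumina ceramic: σ_y = 315.0 MPa, ρ = 3892 kg/m³
  maraging steel: M = 219 kN·m/kg
  silicon carbide: M = 166 kN·m/kg
  alumina ceramic: M = 80.9 kN·m/kg
Maraging steel ranks first.

maraging steel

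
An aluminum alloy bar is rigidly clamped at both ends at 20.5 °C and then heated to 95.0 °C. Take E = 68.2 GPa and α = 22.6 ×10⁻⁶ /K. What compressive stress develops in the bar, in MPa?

ΔT = 74.50 K. Constrained thermal stress σ = E·α·ΔT = 68.20×10³ MPa × 22.6×10⁻⁶ × 74.50 = 115 MPa (compressive).

115 MPa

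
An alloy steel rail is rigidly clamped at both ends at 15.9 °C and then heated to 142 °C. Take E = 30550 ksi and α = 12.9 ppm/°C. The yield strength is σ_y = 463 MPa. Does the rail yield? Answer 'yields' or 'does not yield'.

E = 30550 ksi = 210.6 GPa.
ΔT = 126.1 K. Constrained thermal stress σ = E·α·ΔT = 210.6×10³ MPa × 12.9×10⁻⁶ × 126.1 = 343 MPa (compressive).
Compare to σ_y = 463 MPa: σ < σ_y, so it does not yield.

does not yield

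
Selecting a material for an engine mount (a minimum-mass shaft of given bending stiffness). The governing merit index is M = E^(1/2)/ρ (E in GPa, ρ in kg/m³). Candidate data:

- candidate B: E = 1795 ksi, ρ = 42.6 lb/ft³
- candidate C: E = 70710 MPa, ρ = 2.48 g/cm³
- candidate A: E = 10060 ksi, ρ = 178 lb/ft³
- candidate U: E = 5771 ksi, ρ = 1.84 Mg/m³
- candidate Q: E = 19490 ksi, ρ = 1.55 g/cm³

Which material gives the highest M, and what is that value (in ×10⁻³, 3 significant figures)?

candidate Q, M = 7.48×10⁻³

Putting every candidate on a common basis:
  candidate B: E = 12.38 GPa, ρ = 682.4 kg/m³
  candidate C: E = 70.71 GPa, ρ = 2480 kg/m³
  candidate A: E = 69.36 GPa, ρ = 2851 kg/m³
  candidate U: E = 39.79 GPa, ρ = 1840 kg/m³
  candidate Q: E = 134.4 GPa, ρ = 1550 kg/m³
  candidate Q: M = 7.48×10⁻³
  candidate B: M = 5.16×10⁻³
  candidate U: M = 3.43×10⁻³
  candidate C: M = 3.39×10⁻³
  candidate A: M = 2.92×10⁻³
Candidate Q has the largest M.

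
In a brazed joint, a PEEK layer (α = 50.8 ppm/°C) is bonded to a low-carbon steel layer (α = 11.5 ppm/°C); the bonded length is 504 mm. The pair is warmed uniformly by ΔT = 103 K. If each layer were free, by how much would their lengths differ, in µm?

Δα = |50.8 − 11.5|×10⁻⁶/K = 39.3×10⁻⁶/K.
ΔL_mismatch = Δα·L·ΔT = 39.3×10⁻⁶ × 504.0 mm × 103.0 K = 2040 µm.

2040 µm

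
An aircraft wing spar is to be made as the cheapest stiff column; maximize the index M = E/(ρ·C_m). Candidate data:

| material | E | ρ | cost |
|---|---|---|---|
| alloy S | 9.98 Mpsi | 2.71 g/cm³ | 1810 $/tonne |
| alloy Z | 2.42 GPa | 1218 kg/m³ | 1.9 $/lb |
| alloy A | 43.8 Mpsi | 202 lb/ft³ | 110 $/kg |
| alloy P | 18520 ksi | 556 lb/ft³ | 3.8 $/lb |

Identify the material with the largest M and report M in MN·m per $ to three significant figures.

alloy S, M = 14.0 MN·m per $

Normalizing units and computing the index:
  alloy S: E = 68.81 GPa, ρ = 2710 kg/m³, cost = 1.810 $/kg
  alloy Z: E = 2.420 GPa, ρ = 1218 kg/m³, cost = 4.189 $/kg
  alloy A: E = 302.0 GPa, ρ = 3236 kg/m³, cost = 110.0 $/kg
  alloy P: E = 127.7 GPa, ρ = 8906 kg/m³, cost = 8.377 $/kg
  alloy S: M = 14.0 MN·m per $
  alloy P: M = 1.71 MN·m per $
  alloy A: M = 0.848 MN·m per $
  alloy Z: M = 0.474 MN·m per $
Highest index: alloy S.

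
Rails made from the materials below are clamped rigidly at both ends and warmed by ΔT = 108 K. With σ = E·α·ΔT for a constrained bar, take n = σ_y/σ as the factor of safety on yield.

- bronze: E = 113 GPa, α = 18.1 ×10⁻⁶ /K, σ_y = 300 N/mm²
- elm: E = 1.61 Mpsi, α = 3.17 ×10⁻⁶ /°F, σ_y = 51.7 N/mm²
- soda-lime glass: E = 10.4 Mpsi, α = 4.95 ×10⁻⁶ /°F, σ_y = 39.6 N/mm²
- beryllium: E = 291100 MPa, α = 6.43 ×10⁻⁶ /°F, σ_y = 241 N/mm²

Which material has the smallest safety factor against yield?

Per material, after unit conversion:
  bronze: E = 113.0, α = 18.1, σ_y = 300.0 → σ = 221 MPa, n = 1.36
  elm: E = 11.10, α = 5.71, σ_y = 51.70 → σ = 6.84 MPa, n = 7.56
  soda-lime glass: E = 71.71, α = 8.91, σ_y = 39.60 → σ = 69.0 MPa, n = 0.574
  beryllium: E = 291.1, α = 11.6, σ_y = 241.0 → σ = 364 MPa, n = 0.662
Soda-lime glass has the lowest safety factor, n = 0.574.

soda-lime glass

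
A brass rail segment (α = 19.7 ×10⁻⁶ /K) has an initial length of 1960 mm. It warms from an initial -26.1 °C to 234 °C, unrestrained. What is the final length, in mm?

1970.0 mm

ΔT = 234 − (-26.1) = 260.1 K.
ΔL = α·L₀·ΔT = 19.7×10⁻⁶ × 1960 mm × 260.1 K = 10.0 mm.
L = L₀ + ΔL = 1960 + 10.0 = 1970.0 mm.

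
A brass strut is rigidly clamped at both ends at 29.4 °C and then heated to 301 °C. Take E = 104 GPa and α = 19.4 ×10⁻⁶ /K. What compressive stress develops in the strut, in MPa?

ΔT = 271.6 K. Constrained thermal stress σ = E·α·ΔT = 104.0×10³ MPa × 19.4×10⁻⁶ × 271.6 = 548 MPa (compressive).

548 MPa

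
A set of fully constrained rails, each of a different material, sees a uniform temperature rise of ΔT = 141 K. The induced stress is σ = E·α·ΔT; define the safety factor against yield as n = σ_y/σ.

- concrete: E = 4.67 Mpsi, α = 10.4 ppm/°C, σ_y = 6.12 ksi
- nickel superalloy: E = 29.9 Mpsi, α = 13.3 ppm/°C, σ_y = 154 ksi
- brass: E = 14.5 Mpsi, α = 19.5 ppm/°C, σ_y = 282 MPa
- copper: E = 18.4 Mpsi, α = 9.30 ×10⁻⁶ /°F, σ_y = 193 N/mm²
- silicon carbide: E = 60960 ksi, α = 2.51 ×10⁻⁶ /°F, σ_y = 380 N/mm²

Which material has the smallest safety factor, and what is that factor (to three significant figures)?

Converting E to GPa, α to ×10⁻⁶/K, σ_y to MPa, then σ and n for each:
  concrete: E = 32.20, α = 10.4, σ_y = 42.20 → σ = 47.2 MPa, n = 0.894
  nickel superalloy: E = 206.2, α = 13.3, σ_y = 1062 → σ = 387 MPa, n = 2.75
  brass: E = 99.97, α = 19.5, σ_y = 282.0 → σ = 275 MPa, n = 1.03
  copper: E = 126.9, α = 16.7, σ_y = 193.0 → σ = 299 MPa, n = 0.645
  silicon carbide: E = 420.3, α = 4.52, σ_y = 380.0 → σ = 268 MPa, n = 1.42
Copper has the lowest safety factor, n = 0.645.

copper, n = 0.645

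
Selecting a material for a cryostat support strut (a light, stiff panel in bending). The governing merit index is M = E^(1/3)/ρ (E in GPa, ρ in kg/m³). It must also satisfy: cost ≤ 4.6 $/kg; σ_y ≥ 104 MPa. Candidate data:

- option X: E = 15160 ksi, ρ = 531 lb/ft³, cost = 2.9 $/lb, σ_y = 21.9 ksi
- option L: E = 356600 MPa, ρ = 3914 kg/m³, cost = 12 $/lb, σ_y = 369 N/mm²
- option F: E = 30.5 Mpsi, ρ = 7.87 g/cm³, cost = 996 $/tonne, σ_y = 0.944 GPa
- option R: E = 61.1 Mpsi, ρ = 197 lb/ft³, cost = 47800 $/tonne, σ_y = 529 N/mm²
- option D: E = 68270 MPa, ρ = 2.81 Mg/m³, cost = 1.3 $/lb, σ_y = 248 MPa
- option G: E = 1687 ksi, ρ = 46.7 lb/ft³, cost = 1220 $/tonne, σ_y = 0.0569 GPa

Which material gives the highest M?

Screen on constraints: cost ≤ 4.6 $/kg; σ_y ≥ 104 MPa. Survivors: option F, option D.
Convert each candidate to consistent units, then evaluate M:
  option F: E = 210.3 GPa, ρ = 7870 kg/m³
  option D: E = 68.27 GPa, ρ = 2810 kg/m³
  option D: M = 1.45×10⁻³
  option F: M = 0.756×10⁻³
The maximum is for option D.

option D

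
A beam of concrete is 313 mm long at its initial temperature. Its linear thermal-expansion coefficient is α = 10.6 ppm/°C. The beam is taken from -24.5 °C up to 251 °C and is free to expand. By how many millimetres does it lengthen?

ΔT = 251 − (-24.5) = 275.5 K.
ΔL = α·L₀·ΔT = 10.6×10⁻⁶ × 313 mm × 275.5 K = 0.914 mm.

0.914 mm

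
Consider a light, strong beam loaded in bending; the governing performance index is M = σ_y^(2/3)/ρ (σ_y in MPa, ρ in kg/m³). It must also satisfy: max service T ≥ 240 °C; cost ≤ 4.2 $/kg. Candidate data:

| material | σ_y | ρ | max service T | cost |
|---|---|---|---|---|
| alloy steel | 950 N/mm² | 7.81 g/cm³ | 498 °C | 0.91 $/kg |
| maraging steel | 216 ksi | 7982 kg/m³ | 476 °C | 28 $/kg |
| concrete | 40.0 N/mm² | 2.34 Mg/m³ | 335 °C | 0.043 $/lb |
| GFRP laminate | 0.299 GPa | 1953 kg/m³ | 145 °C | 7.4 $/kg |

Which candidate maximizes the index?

Screen on constraints: max service T ≥ 240 °C; cost ≤ 4.2 $/kg. Survivors: alloy steel, concrete.
After converting to SI:
  alloy steel: σ_y = 950.0 MPa, ρ = 7810 kg/m³
  concrete: σ_y = 40.00 MPa, ρ = 2340 kg/m³
  alloy steel: M = 12.4×10⁻³
  concrete: M = 5.00×10⁻³
Highest index: alloy steel.

alloy steel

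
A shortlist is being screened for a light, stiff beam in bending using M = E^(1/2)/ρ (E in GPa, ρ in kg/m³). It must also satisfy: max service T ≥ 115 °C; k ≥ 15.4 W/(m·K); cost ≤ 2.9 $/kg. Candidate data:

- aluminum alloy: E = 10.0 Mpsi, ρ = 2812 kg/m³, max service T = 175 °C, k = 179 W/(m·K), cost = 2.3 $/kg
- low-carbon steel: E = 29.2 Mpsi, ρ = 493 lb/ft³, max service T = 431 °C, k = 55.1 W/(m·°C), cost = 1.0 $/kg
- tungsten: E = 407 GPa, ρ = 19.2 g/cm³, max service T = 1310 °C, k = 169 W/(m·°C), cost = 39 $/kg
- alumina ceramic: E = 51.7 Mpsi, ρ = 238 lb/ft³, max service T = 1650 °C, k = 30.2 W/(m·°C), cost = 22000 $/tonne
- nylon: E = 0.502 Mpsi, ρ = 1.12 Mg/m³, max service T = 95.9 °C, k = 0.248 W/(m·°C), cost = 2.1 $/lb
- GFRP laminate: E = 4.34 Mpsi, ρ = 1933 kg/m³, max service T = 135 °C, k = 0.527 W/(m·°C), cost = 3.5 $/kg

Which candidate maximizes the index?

Screen on constraints: max service T ≥ 115 °C; k ≥ 15.4 W/(m·K); cost ≤ 2.9 $/kg. Survivors: aluminum alloy, low-carbon steel.
Normalizing units and computing the index:
  aluminum alloy: E = 68.95 GPa, ρ = 2812 kg/m³
  low-carbon steel: E = 201.3 GPa, ρ = 7897 kg/m³
  aluminum alloy: M = 2.95×10⁻³
  low-carbon steel: M = 1.80×10⁻³
Aluminum alloy ranks first.

aluminum alloy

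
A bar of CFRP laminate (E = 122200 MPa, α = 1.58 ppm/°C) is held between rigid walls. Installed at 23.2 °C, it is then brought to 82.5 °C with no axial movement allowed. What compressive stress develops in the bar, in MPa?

11.4 MPa

E = 122200 MPa = 122.2 GPa.
ΔT = 59.30 K. Constrained thermal stress σ = E·α·ΔT = 122.2×10³ MPa × 1.58×10⁻⁶ × 59.30 = 11.4 MPa (compressive).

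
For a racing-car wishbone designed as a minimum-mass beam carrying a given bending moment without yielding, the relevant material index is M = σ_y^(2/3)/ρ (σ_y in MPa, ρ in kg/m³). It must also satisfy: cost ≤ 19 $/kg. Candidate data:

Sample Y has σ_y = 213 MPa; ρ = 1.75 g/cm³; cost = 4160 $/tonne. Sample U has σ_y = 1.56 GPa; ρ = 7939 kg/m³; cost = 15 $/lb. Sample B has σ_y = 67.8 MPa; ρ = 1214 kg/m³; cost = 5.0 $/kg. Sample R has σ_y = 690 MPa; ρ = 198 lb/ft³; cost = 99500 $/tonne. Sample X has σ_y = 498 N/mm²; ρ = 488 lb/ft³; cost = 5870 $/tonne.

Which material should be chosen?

sample Y

Screen on constraints: cost ≤ 19 $/kg. Survivors: sample Y, sample B, sample X.
After converting to SI:
  sample Y: σ_y = 213.0 MPa, ρ = 1750 kg/m³
  sample B: σ_y = 67.80 MPa, ρ = 1214 kg/m³
  sample X: σ_y = 498.0 MPa, ρ = 7817 kg/m³
  sample Y: M = 20.4×10⁻³
  sample B: M = 13.7×10⁻³
  sample X: M = 8.04×10⁻³
The maximum is for sample Y.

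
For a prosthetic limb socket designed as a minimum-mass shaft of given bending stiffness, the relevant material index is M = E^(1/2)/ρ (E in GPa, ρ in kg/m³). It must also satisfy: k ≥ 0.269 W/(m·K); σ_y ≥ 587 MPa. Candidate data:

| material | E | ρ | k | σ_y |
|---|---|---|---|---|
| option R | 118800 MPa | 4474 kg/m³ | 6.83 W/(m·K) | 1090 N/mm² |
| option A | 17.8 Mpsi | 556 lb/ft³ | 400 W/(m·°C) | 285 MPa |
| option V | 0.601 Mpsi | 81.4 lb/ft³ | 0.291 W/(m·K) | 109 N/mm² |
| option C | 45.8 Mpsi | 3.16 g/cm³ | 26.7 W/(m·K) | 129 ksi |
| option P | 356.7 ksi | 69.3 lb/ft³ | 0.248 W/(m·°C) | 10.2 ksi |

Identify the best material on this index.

Screen on constraints: k ≥ 0.269 W/(m·K); σ_y ≥ 587 MPa. Survivors: option R, option C.
Normalizing units and computing the index:
  option R: E = 118.8 GPa, ρ = 4474 kg/m³
  option C: E = 315.8 GPa, ρ = 3160 kg/m³
  option C: M = 5.62×10⁻³
  option R: M = 2.44×10⁻³
Highest index: option C.

option C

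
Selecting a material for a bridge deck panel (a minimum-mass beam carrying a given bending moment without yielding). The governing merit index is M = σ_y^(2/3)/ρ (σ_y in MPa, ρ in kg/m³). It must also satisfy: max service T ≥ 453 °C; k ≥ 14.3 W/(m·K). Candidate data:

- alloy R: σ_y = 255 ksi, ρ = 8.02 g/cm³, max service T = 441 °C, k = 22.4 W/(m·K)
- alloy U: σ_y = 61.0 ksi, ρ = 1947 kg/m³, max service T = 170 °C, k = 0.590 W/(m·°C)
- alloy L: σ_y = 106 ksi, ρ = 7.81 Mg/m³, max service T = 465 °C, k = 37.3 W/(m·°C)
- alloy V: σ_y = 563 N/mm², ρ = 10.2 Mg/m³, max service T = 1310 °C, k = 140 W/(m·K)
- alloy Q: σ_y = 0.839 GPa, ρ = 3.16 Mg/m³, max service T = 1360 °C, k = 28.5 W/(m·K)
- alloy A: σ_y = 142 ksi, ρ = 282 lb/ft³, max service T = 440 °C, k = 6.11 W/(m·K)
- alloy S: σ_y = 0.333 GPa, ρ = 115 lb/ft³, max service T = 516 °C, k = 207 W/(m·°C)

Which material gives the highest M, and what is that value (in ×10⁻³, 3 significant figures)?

Screen on constraints: max service T ≥ 453 °C; k ≥ 14.3 W/(m·K). Survivors: alloy L, alloy V, alloy Q, alloy S.
In SI units:
  alloy L: σ_y = 730.8 MPa, ρ = 7810 kg/m³
  alloy V: σ_y = 563.0 MPa, ρ = 10200 kg/m³
  alloy Q: σ_y = 839.0 MPa, ρ = 3160 kg/m³
  alloy S: σ_y = 333.0 MPa, ρ = 1842 kg/m³
  alloy Q: M = 28.2×10⁻³
  alloy S: M = 26.1×10⁻³
  alloy L: M = 10.4×10⁻³
  alloy V: M = 6.68×10⁻³
Highest index: alloy Q.

alloy Q, M = 28.2×10⁻³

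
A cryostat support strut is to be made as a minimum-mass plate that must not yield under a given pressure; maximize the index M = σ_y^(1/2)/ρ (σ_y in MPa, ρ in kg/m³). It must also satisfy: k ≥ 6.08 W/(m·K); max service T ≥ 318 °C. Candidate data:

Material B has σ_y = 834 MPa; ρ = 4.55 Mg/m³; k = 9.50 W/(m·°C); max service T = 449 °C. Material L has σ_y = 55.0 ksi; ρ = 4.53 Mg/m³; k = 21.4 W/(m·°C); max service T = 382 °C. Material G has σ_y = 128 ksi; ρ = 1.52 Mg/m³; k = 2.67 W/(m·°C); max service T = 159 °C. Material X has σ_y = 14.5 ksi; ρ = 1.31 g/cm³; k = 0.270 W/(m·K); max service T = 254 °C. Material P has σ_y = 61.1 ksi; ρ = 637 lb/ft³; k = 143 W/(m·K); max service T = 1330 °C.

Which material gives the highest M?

Screen on constraints: k ≥ 6.08 W/(m·K); max service T ≥ 318 °C. Survivors: material B, material L, material P.
Convert each candidate to consistent units, then evaluate M:
  material B: σ_y = 834.0 MPa, ρ = 4550 kg/m³
  material L: σ_y = 379.2 MPa, ρ = 4530 kg/m³
  material P: σ_y = 421.3 MPa, ρ = 10200 kg/m³
  material B: M = 6.35×10⁻³
  material L: M = 4.30×10⁻³
  material P: M = 2.01×10⁻³
Material B ranks first.

material B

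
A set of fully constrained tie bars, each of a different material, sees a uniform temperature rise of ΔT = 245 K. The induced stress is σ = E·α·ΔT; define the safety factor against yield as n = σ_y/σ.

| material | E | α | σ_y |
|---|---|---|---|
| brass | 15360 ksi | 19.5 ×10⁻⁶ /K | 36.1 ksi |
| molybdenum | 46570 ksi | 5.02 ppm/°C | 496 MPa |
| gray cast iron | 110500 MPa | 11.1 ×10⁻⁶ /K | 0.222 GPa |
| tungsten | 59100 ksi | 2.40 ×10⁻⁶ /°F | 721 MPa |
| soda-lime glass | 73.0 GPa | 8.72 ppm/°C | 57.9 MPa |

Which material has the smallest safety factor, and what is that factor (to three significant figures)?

Converting E to GPa, α to ×10⁻⁶/K, σ_y to MPa, then σ and n for each:
  brass: E = 105.9, α = 19.5, σ_y = 248.9 → σ = 506 MPa, n = 0.492
  molybdenum: E = 321.1, α = 5.02, σ_y = 496.0 → σ = 395 MPa, n = 1.26
  gray cast iron: E = 110.5, α = 11.1, σ_y = 222.0 → σ = 301 MPa, n = 0.739
  tungsten: E = 407.5, α = 4.32, σ_y = 721.0 → σ = 431 MPa, n = 1.67
  soda-lime glass: E = 73.00, α = 8.72, σ_y = 57.90 → σ = 156 MPa, n = 0.371
The minimum is soda-lime glass at n = 0.371.

soda-lime glass, n = 0.371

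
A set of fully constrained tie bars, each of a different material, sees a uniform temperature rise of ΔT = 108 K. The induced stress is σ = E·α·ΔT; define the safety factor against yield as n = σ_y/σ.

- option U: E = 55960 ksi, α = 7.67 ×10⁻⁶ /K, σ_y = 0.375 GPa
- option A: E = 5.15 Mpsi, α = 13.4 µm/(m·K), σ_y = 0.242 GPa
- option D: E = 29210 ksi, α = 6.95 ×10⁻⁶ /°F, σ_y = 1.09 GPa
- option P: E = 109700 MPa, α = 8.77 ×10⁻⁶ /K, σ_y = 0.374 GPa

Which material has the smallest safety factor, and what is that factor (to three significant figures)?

With everything in SI (GPa, ×10⁻⁶/K, MPa):
  option U: E = 385.8, α = 7.67, σ_y = 375.0 → σ = 320 MPa, n = 1.17
  option A: E = 35.51, α = 13.4, σ_y = 242.0 → σ = 51.4 MPa, n = 4.71
  option D: E = 201.4, α = 12.5, σ_y = 1090 → σ = 272 MPa, n = 4.01
  option P: E = 109.7, α = 8.77, σ_y = 374.0 → σ = 104 MPa, n = 3.60
Option U has the lowest safety factor, n = 1.17.

option U, n = 1.17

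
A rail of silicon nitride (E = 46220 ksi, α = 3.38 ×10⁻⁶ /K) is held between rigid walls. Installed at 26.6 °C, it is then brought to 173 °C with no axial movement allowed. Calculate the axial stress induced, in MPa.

E = 46220 ksi = 318.7 GPa.
ΔT = 146.4 K. Constrained thermal stress σ = E·α·ΔT = 318.7×10³ MPa × 3.38×10⁻⁶ × 146.4 = 158 MPa (compressive).

158 MPa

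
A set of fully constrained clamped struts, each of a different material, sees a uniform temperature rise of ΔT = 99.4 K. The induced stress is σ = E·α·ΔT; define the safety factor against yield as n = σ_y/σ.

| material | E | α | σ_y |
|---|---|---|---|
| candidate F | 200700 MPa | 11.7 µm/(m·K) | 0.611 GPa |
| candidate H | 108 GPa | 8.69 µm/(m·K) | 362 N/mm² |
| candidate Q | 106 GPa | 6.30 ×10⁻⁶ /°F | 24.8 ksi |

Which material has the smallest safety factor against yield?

With everything in SI (GPa, ×10⁻⁶/K, MPa):
  candidate F: E = 200.7, α = 11.7, σ_y = 611.0 → σ = 233 MPa, n = 2.62
  candidate H: E = 108.0, α = 8.69, σ_y = 362.0 → σ = 93.3 MPa, n = 3.88
  candidate Q: E = 106.0, α = 11.3, σ_y = 171.0 → σ = 119 MPa, n = 1.43
Smallest n: candidate Q with n = 1.43.

candidate Q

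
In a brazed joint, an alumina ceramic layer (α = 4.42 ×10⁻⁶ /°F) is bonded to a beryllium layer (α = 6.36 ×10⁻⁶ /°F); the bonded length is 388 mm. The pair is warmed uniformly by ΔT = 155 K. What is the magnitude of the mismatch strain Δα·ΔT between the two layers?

alumina ceramic: α = 4.42×10⁻⁶/°F × 9/5 = 7.96×10⁻⁶/K.
beryllium: α = 6.36×10⁻⁶/°F × 9/5 = 11.4×10⁻⁶/K.
Δα = |7.96 − 11.4|×10⁻⁶/K = 3.49×10⁻⁶/K.
Mismatch strain = Δα·ΔT = 3.49×10⁻⁶ × 155.0 = 5.41×10⁻⁴.

5.41×10⁻⁴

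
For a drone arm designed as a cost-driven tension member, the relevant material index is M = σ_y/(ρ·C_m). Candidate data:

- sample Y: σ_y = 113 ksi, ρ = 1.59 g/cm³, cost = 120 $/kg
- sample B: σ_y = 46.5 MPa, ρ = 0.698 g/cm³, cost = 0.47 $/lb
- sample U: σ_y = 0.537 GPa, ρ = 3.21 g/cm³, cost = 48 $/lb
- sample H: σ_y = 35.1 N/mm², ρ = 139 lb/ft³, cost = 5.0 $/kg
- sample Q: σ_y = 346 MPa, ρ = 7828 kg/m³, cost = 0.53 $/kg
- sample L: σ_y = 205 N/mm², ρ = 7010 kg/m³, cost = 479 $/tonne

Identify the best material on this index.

Putting every candidate on a common basis:
  sample Y: σ_y = 779.1 MPa, ρ = 1590 kg/m³, cost = 120.0 $/kg
  sample B: σ_y = 46.50 MPa, ρ = 698.0 kg/m³, cost = 1.036 $/kg
  sample U: σ_y = 537.0 MPa, ρ = 3210 kg/m³, cost = 105.8 $/kg
  sample H: σ_y = 35.10 MPa, ρ = 2227 kg/m³, cost = 5.000 $/kg
  sample Q: σ_y = 346.0 MPa, ρ = 7828 kg/m³, cost = 0.5300 $/kg
  sample L: σ_y = 205.0 MPa, ρ = 7010 kg/m³, cost = 0.4790 $/kg
  sample Q: M = 83.4 kN·m per $
  sample B: M = 64.3 kN·m per $
  sample L: M = 61.1 kN·m per $
  sample Y: M = 4.08 kN·m per $
  sample H: M = 3.15 kN·m per $
  sample U: M = 1.58 kN·m per $
Sample Q ranks first.

sample Q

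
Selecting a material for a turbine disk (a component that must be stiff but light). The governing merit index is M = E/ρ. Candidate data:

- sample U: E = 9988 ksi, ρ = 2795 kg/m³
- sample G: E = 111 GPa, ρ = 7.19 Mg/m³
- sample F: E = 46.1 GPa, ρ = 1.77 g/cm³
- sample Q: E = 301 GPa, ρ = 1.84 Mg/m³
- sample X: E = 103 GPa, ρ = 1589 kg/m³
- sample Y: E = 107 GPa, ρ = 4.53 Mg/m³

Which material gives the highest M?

Putting every candidate on a common basis:
  sample U: E = 68.86 GPa, ρ = 2795 kg/m³
  sample G: E = 111.0 GPa, ρ = 7190 kg/m³
  sample F: E = 46.10 GPa, ρ = 1770 kg/m³
  sample Q: E = 301.0 GPa, ρ = 1840 kg/m³
  sample X: E = 103.0 GPa, ρ = 1589 kg/m³
  sample Y: E = 107.0 GPa, ρ = 4530 kg/m³
  sample Q: M = 164 MN·m/kg
  sample X: M = 64.8 MN·m/kg
  sample F: M = 26.0 MN·m/kg
  sample U: M = 24.6 MN·m/kg
  sample Y: M = 23.6 MN·m/kg
  sample G: M = 15.4 MN·m/kg
The maximum is for sample Q.

sample Q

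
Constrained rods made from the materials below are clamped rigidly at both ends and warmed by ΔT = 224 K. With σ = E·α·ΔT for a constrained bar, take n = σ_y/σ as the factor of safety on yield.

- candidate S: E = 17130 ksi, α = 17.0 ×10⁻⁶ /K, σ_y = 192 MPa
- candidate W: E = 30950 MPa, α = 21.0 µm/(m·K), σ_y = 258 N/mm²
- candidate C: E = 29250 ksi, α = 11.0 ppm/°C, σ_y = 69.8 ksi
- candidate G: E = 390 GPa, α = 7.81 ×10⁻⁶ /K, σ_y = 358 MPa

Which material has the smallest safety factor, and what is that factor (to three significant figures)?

Per material, after unit conversion:
  candidate S: E = 118.1, α = 17.0, σ_y = 192.0 → σ = 450 MPa, n = 0.427
  candidate W: E = 30.95, α = 21.0, σ_y = 258.0 → σ = 146 MPa, n = 1.77
  candidate C: E = 201.7, α = 11.0, σ_y = 481.3 → σ = 497 MPa, n = 0.968
  candidate G: E = 390.0, α = 7.81, σ_y = 358.0 → σ = 682 MPa, n = 0.525
The minimum is candidate S at n = 0.427.

candidate S, n = 0.427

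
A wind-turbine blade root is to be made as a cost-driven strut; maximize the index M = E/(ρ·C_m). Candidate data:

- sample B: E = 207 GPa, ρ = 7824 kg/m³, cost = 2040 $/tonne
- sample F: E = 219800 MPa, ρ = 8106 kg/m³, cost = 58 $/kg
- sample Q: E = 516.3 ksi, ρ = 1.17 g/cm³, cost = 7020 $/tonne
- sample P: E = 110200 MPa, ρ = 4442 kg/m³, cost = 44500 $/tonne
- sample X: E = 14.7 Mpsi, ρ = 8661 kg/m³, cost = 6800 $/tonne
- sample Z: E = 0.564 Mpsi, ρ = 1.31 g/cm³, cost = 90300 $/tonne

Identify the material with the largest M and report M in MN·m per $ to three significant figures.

Putting every candidate on a common basis:
  sample B: E = 207.0 GPa, ρ = 7824 kg/m³, cost = 2.040 $/kg
  sample F: E = 219.8 GPa, ρ = 8106 kg/m³, cost = 58.00 $/kg
  sample Q: E = 3.560 GPa, ρ = 1170 kg/m³, cost = 7.020 $/kg
  sample P: E = 110.2 GPa, ρ = 4442 kg/m³, cost = 44.50 $/kg
  sample X: E = 101.4 GPa, ρ = 8661 kg/m³, cost = 6.800 $/kg
  sample Z: E = 3.889 GPa, ρ = 1310 kg/m³, cost = 90.30 $/kg
  sample B: M = 13.0 MN·m per $
  sample X: M = 1.72 MN·m per $
  sample P: M = 0.557 MN·m per $
  sample F: M = 0.468 MN·m per $
  sample Q: M = 0.433 MN·m per $
  sample Z: M = 0.0329 MN·m per $
Highest index: sample B.

sample B, M = 13.0 MN·m per $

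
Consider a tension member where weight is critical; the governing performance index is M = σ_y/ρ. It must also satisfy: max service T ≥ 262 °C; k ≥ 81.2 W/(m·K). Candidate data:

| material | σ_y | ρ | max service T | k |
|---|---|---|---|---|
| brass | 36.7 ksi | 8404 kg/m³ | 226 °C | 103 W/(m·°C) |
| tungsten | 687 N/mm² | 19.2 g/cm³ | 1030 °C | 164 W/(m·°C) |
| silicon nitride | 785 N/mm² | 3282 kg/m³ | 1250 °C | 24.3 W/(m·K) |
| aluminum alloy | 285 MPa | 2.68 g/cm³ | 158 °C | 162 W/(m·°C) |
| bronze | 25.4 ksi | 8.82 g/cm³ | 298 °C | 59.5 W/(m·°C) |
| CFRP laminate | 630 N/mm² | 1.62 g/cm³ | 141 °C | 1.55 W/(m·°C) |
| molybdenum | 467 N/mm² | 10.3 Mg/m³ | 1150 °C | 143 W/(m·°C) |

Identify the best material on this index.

molybdenum

Screen on constraints: max service T ≥ 262 °C; k ≥ 81.2 W/(m·K). Survivors: tungsten, molybdenum.
Putting every candidate on a common basis:
  tungsten: σ_y = 687.0 MPa, ρ = 19200 kg/m³
  molybdenum: σ_y = 467.0 MPa, ρ = 10300 kg/m³
  molybdenum: M = 45.3 kN·m/kg
  tungsten: M = 35.8 kN·m/kg
The maximum is for molybdenum.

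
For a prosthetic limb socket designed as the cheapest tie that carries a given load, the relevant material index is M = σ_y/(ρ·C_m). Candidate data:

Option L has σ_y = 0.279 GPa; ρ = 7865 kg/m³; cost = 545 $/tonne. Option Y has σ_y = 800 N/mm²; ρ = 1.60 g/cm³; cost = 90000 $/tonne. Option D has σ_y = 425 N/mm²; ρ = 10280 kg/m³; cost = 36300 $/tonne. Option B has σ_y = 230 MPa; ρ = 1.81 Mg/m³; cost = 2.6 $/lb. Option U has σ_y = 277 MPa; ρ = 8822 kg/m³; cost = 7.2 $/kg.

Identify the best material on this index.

option L

Putting every candidate on a common basis:
  option L: σ_y = 279.0 MPa, ρ = 7865 kg/m³, cost = 0.5450 $/kg
  option Y: σ_y = 800.0 MPa, ρ = 1600 kg/m³, cost = 90.00 $/kg
  option D: σ_y = 425.0 MPa, ρ = 10280 kg/m³, cost = 36.30 $/kg
  option B: σ_y = 230.0 MPa, ρ = 1810 kg/m³, cost = 5.732 $/kg
  option U: σ_y = 277.0 MPa, ρ = 8822 kg/m³, cost = 7.200 $/kg
  option L: M = 65.1 kN·m per $
  option B: M = 22.2 kN·m per $
  option Y: M = 5.56 kN·m per $
  option U: M = 4.36 kN·m per $
  option D: M = 1.14 kN·m per $
Option L has the largest M.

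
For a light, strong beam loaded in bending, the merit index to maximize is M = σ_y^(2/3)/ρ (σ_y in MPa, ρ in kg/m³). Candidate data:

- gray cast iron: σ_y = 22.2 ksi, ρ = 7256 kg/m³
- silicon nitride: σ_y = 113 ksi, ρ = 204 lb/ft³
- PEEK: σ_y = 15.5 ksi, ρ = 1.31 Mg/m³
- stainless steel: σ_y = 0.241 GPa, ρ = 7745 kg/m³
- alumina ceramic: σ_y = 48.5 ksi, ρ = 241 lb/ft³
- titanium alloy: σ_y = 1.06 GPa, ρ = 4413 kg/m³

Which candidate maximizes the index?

silicon nitride

Putting every candidate on a common basis:
  gray cast iron: σ_y = 153.1 MPa, ρ = 7256 kg/m³
  silicon nitride: σ_y = 779.1 MPa, ρ = 3268 kg/m³
  PEEK: σ_y = 106.9 MPa, ρ = 1310 kg/m³
  stainless steel: σ_y = 241.0 MPa, ρ = 7745 kg/m³
  alumina ceramic: σ_y = 334.4 MPa, ρ = 3860 kg/m³
  titanium alloy: σ_y = 1060 MPa, ρ = 4413 kg/m³
  silicon nitride: M = 25.9×10⁻³
  titanium alloy: M = 23.6×10⁻³
  PEEK: M = 17.2×10⁻³
  alumina ceramic: M = 12.5×10⁻³
  stainless steel: M = 5.00×10⁻³
  gray cast iron: M = 3.94×10⁻³
The maximum is for silicon nitride.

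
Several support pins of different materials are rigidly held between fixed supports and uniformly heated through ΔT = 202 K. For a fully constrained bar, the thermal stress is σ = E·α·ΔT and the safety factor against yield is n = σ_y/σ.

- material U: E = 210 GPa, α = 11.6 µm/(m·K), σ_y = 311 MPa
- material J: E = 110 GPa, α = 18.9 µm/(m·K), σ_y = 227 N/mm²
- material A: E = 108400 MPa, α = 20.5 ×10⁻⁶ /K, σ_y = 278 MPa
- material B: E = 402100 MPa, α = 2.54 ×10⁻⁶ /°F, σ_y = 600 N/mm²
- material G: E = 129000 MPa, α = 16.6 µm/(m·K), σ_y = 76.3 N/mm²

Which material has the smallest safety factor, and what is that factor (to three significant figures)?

material G, n = 0.176

Per material, after unit conversion:
  material U: E = 210.0, α = 11.6, σ_y = 311.0 → σ = 492 MPa, n = 0.632
  material J: E = 110.0, α = 18.9, σ_y = 227.0 → σ = 420 MPa, n = 0.541
  material A: E = 108.4, α = 20.5, σ_y = 278.0 → σ = 449 MPa, n = 0.619
  material B: E = 402.1, α = 4.57, σ_y = 600.0 → σ = 371 MPa, n = 1.62
  material G: E = 129.0, α = 16.6, σ_y = 76.30 → σ = 433 MPa, n = 0.176
Smallest n: material G with n = 0.176.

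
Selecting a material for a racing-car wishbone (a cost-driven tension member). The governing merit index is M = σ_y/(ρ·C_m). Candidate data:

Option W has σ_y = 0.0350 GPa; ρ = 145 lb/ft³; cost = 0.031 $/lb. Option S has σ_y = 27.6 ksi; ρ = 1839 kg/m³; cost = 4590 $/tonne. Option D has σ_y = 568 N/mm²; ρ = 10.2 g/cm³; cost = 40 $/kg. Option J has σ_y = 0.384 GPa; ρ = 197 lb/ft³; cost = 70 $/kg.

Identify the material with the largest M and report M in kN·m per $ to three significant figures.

Putting every candidate on a common basis:
  option W: σ_y = 35.00 MPa, ρ = 2323 kg/m³, cost = 0.06834 $/kg
  option S: σ_y = 190.3 MPa, ρ = 1839 kg/m³, cost = 4.590 $/kg
  option D: σ_y = 568.0 MPa, ρ = 10200 kg/m³, cost = 40.00 $/kg
  option J: σ_y = 384.0 MPa, ρ = 3156 kg/m³, cost = 70.00 $/kg
  option W: M = 220 kN·m per $
  option S: M = 22.5 kN·m per $
  option J: M = 1.74 kN·m per $
  option D: M = 1.39 kN·m per $
Option W has the largest M.

option W, M = 220 kN·m per $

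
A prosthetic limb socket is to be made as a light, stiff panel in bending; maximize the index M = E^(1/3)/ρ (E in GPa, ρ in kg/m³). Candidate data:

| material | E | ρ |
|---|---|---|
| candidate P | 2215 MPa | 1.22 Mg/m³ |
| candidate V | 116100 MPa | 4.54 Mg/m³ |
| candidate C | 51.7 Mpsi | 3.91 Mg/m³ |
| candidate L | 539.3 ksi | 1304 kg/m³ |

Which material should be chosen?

candidate C

Putting every candidate on a common basis:
  candidate P: E = 2.215 GPa, ρ = 1220 kg/m³
  candidate V: E = 116.1 GPa, ρ = 4540 kg/m³
  candidate C: E = 356.5 GPa, ρ = 3910 kg/m³
  candidate L: E = 3.718 GPa, ρ = 1304 kg/m³
  candidate C: M = 1.81×10⁻³
  candidate L: M = 1.19×10⁻³
  candidate V: M = 1.07×10⁻³
  candidate P: M = 1.07×10⁻³
Highest index: candidate C.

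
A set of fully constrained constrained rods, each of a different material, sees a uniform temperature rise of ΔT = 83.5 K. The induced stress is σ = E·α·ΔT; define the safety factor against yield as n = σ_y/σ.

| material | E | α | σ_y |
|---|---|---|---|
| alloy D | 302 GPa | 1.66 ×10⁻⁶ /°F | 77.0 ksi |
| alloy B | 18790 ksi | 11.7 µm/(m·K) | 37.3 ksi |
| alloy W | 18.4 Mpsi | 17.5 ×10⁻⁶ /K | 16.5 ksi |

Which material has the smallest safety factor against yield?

Converting E to GPa, α to ×10⁻⁶/K, σ_y to MPa, then σ and n for each:
  alloy D: E = 302.0, α = 2.99, σ_y = 530.9 → σ = 75.3 MPa, n = 7.05
  alloy B: E = 129.6, α = 11.7, σ_y = 257.2 → σ = 127 MPa, n = 2.03
  alloy W: E = 126.9, α = 17.5, σ_y = 113.8 → σ = 185 MPa, n = 0.614
Alloy W has the lowest safety factor, n = 0.614.

alloy W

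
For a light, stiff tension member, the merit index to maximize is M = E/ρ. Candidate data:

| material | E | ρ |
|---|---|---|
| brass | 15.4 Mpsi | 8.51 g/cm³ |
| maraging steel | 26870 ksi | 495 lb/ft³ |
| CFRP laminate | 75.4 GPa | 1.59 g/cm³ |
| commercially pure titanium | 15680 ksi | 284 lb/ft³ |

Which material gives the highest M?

In SI units:
  brass: E = 106.2 GPa, ρ = 8510 kg/m³
  maraging steel: E = 185.3 GPa, ρ = 7929 kg/m³
  CFRP laminate: E = 75.40 GPa, ρ = 1590 kg/m³
  commercially pure titanium: E = 108.1 GPa, ρ = 4549 kg/m³
  CFRP laminate: M = 47.4 MN·m/kg
  commercially pure titanium: M = 23.8 MN·m/kg
  maraging steel: M = 23.4 MN·m/kg
  brass: M = 12.5 MN·m/kg
CFRP laminate ranks first.

CFRP laminate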